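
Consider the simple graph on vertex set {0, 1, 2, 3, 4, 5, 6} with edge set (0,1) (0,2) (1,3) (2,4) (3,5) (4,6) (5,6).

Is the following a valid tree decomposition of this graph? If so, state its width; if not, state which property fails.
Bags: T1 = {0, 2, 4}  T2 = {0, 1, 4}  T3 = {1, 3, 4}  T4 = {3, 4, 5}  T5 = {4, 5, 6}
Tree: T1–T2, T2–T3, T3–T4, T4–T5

Every vertex of G appears in some bag (union = {0, 1, 2, 3, 4, 5, 6}); every edge is covered by a bag; and for each vertex v the set of bags containing v is connected in the bag tree. The decomposition is therefore valid. The largest bag has 3 vertices, so the width is 2.

Yes; width 2.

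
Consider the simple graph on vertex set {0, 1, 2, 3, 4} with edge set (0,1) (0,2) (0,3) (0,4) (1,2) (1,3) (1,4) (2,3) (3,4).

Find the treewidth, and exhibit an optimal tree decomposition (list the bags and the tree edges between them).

Every bag has size at most 4, so the width is 4 − 1 = 3 and tw(G) ≤ 3. Conversely, {0, 1, 2, 3} is a clique of size 4, and the vertices of any clique must share a bag in every tree decomposition; so some bag has ≥ 4 vertices and tw(G) ≥ 3. Therefore the treewidth is 3.

Treewidth 3.
One optimal decomposition is:
Bags: B1 = {0, 1, 2, 3}  B2 = {0, 1, 3, 4}
Tree: B1–B2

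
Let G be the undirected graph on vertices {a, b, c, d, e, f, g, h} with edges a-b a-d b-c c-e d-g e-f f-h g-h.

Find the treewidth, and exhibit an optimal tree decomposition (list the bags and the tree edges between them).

Treewidth 2.
One such decomposition:
Bags: B1 = {e, f, h}  B2 = {e, g, h}  B3 = {d, e, g}  B4 = {a, d, e}  B5 = {a, b, e}  B6 = {b, c, e}
Tree: B1–B2, B2–B3, B3–B4, B4–B5, B5–B6

Every bag has size at most 3, so the width is 3 − 1 = 2 and tw(G) ≤ 2. Since e–f–h–g–d–a–b–c–e is a cycle in G, G is not acyclic. Forests are exactly the graphs of treewidth ≤ 1, so tw(G) ≥ 2. Hence tw(G) = 2 exactly.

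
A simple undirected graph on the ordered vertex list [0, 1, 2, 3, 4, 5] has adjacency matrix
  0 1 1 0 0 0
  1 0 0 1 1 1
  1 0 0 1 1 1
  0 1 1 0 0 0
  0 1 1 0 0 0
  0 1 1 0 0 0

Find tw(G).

A width-2 tree decomposition is:
Bags: B1 = {0, 1, 2}  B2 = {1, 2, 4}  B3 = {1, 2, 3}  B4 = {1, 2, 5}
Tree: B1–B2, B2–B3, B3–B4
The largest bag has 3 vertices, giving width 2; this decomposition certifies tw(G) ≤ 2. The edges 1–0–2–4–1 form a cycle, so G is not a tree and its treewidth is at least 2. The upper and lower bounds meet at 2, so that is the treewidth.

2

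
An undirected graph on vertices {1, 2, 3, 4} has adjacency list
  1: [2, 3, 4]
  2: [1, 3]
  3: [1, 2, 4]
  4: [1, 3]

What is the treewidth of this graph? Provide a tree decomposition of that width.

Treewidth 2.
Bags: B1 = {1, 3, 4}  B2 = {1, 2, 3}
Tree: B1–B2

Every bag has size at most 3, so the width is 3 − 1 = 2 and tw(G) ≤ 2. For the lower bound, the 3 vertices {1, 2, 3} are pairwise adjacent, and any tree decomposition puts a clique entirely inside one bag — forcing width ≥ 2. Combining the bounds, tw(G) = 2.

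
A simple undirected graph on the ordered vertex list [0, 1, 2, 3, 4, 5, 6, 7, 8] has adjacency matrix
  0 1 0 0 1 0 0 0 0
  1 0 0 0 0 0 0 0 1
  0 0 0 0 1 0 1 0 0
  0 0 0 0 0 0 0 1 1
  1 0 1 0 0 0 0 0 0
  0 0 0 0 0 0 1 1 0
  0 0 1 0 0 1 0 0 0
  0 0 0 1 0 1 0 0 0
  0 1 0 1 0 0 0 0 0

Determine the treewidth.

A width-2 tree decomposition is:
Bags: B1 = {5, 6, 7}  B2 = {2, 6, 7}  B3 = {2, 4, 7}  B4 = {0, 4, 7}  B5 = {0, 1, 7}  B6 = {1, 7, 8}  B7 = {3, 7, 8}
Tree: B1–B2, B2–B3, B3–B4, B4–B5, B5–B6, B6–B7
Every bag has size at most 3, so the width is 3 − 1 = 2 and tw(G) ≤ 2. Since 7–5–6–2–4–0–1–8–3–7 is a cycle in G, G is not acyclic. Forests are exactly the graphs of treewidth ≤ 1, so tw(G) ≥ 2. The upper and lower bounds meet at 2, so that is the treewidth.

2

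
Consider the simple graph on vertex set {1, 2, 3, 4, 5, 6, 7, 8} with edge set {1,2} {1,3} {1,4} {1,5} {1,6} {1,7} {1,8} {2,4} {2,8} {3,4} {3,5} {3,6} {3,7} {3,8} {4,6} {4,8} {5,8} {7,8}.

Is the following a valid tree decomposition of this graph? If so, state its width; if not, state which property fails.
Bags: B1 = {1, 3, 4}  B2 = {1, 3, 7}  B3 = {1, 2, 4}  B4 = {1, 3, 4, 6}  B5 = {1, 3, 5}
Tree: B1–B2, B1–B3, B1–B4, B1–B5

A tree decomposition must satisfy three properties: every vertex lies in some bag; for every edge, both endpoints lie together in some bag; and for every vertex, the bags containing it form a connected subtree. Here vertex 8 appears in no bag, so the decomposition is invalid.

No — vertex 8 appears in no bag.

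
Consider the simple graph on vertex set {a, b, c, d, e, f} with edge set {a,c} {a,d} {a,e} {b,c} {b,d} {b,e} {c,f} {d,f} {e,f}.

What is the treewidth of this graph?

3

A width-3 tree decomposition is:
Bags: B1 = {b, c, d, e}  B2 = {c, d, e, f}  B3 = {a, c, d, e}
Tree: B1–B2, B2–B3
The largest bag has 4 vertices, giving width 3; this decomposition certifies tw(G) ≤ 3. For the lower bound: the 4 vertex sets {b,c}, {d,f}, {e}, {a} are disjoint, each induces a connected subgraph, and every pair is joined by at least one edge of G. Contracting each set to a single vertex therefore yields K_{4} as a minor, and since treewidth is minor-monotone, tw(G) ≥ tw(K_{4}) = 3. The upper and lower bounds meet at 3, so that is the treewidth.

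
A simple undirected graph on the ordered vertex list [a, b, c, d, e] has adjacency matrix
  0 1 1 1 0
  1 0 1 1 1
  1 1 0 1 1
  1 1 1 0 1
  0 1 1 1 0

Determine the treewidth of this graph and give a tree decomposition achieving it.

Each bag holds 4 vertices, so the decomposition has width 3, which upper-bounds the treewidth. Conversely, {b, c, d, e} is a clique of size 4, and the vertices of any clique must share a bag in every tree decomposition; so some bag has ≥ 4 vertices and tw(G) ≥ 3. Combining the bounds, tw(G) = 3.

Treewidth 3.
Bags: B1 = {b, c, d, e}  B2 = {a, b, c, d}
Tree: B1–B2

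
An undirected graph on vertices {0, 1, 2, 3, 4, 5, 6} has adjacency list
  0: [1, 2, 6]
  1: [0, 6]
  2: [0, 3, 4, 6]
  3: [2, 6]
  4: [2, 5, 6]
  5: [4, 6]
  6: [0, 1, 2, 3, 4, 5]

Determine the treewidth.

A width-2 tree decomposition is:
Bags: B1 = {2, 3, 6}  B2 = {0, 2, 6}  B3 = {2, 4, 6}  B4 = {0, 1, 6}  B5 = {4, 5, 6}
Tree: B1–B2, B2–B3, B2–B4, B3–B5
The largest bag has 3 vertices, giving width 2; this decomposition certifies tw(G) ≤ 2. On the other hand G contains the 3-clique {0, 1, 6}. A clique must lie in a single bag of any decomposition, so no decomposition can have width below 2. The upper and lower bounds meet at 2, so that is the treewidth.

2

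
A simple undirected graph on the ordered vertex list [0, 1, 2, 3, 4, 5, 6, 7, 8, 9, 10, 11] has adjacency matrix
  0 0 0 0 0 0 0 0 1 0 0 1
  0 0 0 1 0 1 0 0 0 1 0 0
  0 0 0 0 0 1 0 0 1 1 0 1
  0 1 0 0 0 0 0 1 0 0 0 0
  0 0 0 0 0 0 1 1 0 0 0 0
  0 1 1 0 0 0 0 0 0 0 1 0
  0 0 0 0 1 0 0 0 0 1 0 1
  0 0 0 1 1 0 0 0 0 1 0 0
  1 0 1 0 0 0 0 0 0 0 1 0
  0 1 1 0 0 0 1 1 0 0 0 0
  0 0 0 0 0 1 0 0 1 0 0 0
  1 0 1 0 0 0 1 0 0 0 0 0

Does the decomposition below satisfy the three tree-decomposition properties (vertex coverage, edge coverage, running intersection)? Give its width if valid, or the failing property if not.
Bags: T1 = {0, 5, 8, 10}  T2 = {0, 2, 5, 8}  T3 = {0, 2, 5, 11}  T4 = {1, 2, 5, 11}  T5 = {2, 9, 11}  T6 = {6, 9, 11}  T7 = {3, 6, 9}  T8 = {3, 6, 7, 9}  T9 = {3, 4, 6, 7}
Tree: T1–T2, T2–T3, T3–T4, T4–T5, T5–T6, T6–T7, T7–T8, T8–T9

No — edge (1,9) lies in no bag.

A tree decomposition must satisfy three properties: every vertex lies in some bag; for every edge, both endpoints lie together in some bag; and for every vertex, the bags containing it form a connected subtree. Here edge (1,9) lies in no bag, so the decomposition is invalid.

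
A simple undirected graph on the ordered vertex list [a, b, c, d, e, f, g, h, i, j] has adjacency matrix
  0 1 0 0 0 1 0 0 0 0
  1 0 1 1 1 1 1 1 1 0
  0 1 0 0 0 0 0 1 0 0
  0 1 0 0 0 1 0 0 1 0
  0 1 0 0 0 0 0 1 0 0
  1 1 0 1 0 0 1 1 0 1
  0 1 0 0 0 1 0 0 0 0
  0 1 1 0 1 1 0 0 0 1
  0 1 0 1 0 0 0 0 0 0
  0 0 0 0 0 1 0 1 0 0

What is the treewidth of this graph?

2

A width-2 tree decomposition is:
Bags: B1 = {b, e, h}  B2 = {b, f, h}  B3 = {a, b, f}  B4 = {f, h, j}  B5 = {b, f, g}  B6 = {b, c, h}  B7 = {b, d, f}  B8 = {b, d, i}
Tree: B1–B2, B2–B3, B2–B4, B3–B5, B1–B6, B3–B7, B7–B8
The largest bag has 3 vertices, giving width 2; this decomposition certifies tw(G) ≤ 2. Conversely, {f, h, j} is a clique of size 3, and the vertices of any clique must share a bag in every tree decomposition; so some bag has ≥ 3 vertices and tw(G) ≥ 2. Combining the bounds, tw(G) = 2.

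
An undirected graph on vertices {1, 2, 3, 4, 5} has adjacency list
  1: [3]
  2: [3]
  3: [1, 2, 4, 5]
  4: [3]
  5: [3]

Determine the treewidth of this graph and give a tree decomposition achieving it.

Treewidth 1.
One optimal decomposition is:
Bags: B1 = {2, 3}  B2 = {3, 5}  B3 = {3, 4}  B4 = {1, 3}
Tree: B1–B2, B1–B3, B2–B4

The largest bag has 2 vertices, giving width 1; this decomposition certifies tw(G) ≤ 1. G has an edge, so its treewidth is at least 1. Combining the bounds, tw(G) = 1.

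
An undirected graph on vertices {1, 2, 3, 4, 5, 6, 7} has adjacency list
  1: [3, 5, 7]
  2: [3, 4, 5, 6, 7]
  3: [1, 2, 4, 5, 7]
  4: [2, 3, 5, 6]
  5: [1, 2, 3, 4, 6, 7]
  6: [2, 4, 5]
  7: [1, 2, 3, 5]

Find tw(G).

3

A width-3 tree decomposition is:
Bags: B1 = {2, 4, 5, 6}  B2 = {2, 3, 4, 5}  B3 = {2, 3, 5, 7}  B4 = {1, 3, 5, 7}
Tree: B1–B2, B2–B3, B3–B4
Every bag has size at most 4, so the width is 4 − 1 = 3 and tw(G) ≤ 3. Conversely, {1, 3, 5, 7} is a clique of size 4, and the vertices of any clique must share a bag in every tree decomposition; so some bag has ≥ 4 vertices and tw(G) ≥ 3. The upper and lower bounds meet at 3, so that is the treewidth.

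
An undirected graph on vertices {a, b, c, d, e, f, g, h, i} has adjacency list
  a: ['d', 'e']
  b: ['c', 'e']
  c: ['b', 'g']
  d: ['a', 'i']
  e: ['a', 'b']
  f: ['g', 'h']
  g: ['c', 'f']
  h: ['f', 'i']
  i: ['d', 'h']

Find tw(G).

A width-2 tree decomposition is:
Bags: B1 = {f, h, i}  B2 = {d, f, i}  B3 = {a, d, f}  B4 = {a, e, f}  B5 = {b, e, f}  B6 = {b, c, f}  B7 = {c, f, g}
Tree: B1–B2, B2–B3, B3–B4, B4–B5, B5–B6, B6–B7
The largest bag has 3 vertices, giving width 2; this decomposition certifies tw(G) ≤ 2. Since f–h–i–d–a–e–b–c–g–f is a cycle in G, G is not acyclic. Forests are exactly the graphs of treewidth ≤ 1, so tw(G) ≥ 2. Hence tw(G) = 2 exactly.

2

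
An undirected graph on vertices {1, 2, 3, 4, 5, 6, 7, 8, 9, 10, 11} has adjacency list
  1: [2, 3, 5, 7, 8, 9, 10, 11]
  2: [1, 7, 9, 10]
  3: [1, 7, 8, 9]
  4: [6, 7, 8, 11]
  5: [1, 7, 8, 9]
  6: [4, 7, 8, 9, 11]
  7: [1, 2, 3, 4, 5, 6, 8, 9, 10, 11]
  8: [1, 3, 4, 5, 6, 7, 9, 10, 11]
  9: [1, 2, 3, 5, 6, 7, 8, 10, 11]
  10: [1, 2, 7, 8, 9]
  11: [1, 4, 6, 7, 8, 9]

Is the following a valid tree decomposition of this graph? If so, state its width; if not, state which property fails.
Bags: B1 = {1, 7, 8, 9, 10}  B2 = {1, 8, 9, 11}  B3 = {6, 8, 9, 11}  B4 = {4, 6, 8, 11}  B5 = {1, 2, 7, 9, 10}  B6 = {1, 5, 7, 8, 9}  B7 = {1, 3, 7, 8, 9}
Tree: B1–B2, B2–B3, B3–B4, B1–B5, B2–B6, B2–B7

No — edge (7,11) lies in no bag.

A tree decomposition must satisfy three properties: every vertex lies in some bag; for every edge, both endpoints lie together in some bag; and for every vertex, the bags containing it form a connected subtree. Here edge (7,11) lies in no bag, so the decomposition is invalid.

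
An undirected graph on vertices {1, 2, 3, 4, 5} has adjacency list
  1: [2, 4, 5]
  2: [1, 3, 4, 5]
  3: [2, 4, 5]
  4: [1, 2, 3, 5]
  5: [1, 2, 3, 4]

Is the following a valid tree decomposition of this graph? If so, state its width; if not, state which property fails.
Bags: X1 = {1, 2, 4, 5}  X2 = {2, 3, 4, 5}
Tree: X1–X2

Yes; width 3.

Checking the three conditions: (i) the bags cover all of {1, 2, 3, 4, 5}; (ii) for each edge, some bag contains both endpoints; (iii) the bags containing any fixed vertex form a subtree. All hold, so the decomposition is valid with width 4 − 1 = 3.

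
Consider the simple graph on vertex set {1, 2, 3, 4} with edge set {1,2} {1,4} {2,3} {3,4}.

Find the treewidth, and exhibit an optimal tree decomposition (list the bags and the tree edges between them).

Treewidth 2.
One such decomposition:
Bags: B1 = {1, 2, 3}  B2 = {1, 3, 4}
Tree: B1–B2

The largest bag has 3 vertices, giving width 2; this decomposition certifies tw(G) ≤ 2. For the lower bound, G contains the cycle 1–2–3–4–1, so G is not a forest; only forests have treewidth ≤ 1, hence tw(G) ≥ 2. Therefore the treewidth is 2.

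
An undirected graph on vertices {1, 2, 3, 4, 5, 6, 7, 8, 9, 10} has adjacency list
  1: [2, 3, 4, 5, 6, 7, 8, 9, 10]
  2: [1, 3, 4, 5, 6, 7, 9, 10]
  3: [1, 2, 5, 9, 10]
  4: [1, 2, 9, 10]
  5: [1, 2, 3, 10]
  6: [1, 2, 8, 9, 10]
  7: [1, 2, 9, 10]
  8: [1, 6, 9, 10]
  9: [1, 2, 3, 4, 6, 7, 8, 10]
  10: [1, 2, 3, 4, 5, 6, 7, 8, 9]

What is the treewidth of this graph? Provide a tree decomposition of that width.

The largest bag has 5 vertices, giving width 4; this decomposition certifies tw(G) ≤ 4. For the lower bound, the 5 vertices {1, 6, 8, 9, 10} are pairwise adjacent, and any tree decomposition puts a clique entirely inside one bag — forcing width ≥ 4. Therefore the treewidth is 4.

Treewidth 4.
Bags: B1 = {1, 2, 7, 9, 10}  B2 = {1, 2, 6, 9, 10}  B3 = {1, 2, 4, 9, 10}  B4 = {1, 2, 3, 9, 10}  B5 = {1, 2, 3, 5, 10}  B6 = {1, 6, 8, 9, 10}
Tree: B1–B2, B1–B3, B3–B4, B4–B5, B2–B6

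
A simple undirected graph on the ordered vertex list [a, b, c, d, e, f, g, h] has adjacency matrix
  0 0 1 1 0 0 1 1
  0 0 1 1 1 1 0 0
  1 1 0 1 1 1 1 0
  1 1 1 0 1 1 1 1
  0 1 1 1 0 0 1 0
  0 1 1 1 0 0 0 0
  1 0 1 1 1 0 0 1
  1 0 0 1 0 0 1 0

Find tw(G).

3

A width-3 tree decomposition is:
Bags: B1 = {b, c, d, e}  B2 = {b, c, d, f}  B3 = {c, d, e, g}  B4 = {a, c, d, g}  B5 = {a, d, g, h}
Tree: B1–B2, B1–B3, B3–B4, B4–B5
The largest bag has 4 vertices, giving width 3; this decomposition certifies tw(G) ≤ 3. For the lower bound, the 4 vertices {a, d, g, h} are pairwise adjacent, and any tree decomposition puts a clique entirely inside one bag — forcing width ≥ 3. The upper and lower bounds meet at 3, so that is the treewidth.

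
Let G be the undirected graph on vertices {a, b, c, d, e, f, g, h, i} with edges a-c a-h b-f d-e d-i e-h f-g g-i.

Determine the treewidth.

A width-1 tree decomposition is:
Bags: B1 = {b, f}  B2 = {f, g}  B3 = {g, i}  B4 = {d, i}  B5 = {d, e}  B6 = {e, h}  B7 = {a, h}  B8 = {a, c}
Tree: B1–B2, B2–B3, B3–B4, B4–B5, B5–B6, B6–B7, B7–B8
The largest bag has 2 vertices, giving width 1; this decomposition certifies tw(G) ≤ 1. Any graph with an edge has treewidth ≥ 1, and G has the edge b–f. The upper and lower bounds meet at 1, so that is the treewidth.

1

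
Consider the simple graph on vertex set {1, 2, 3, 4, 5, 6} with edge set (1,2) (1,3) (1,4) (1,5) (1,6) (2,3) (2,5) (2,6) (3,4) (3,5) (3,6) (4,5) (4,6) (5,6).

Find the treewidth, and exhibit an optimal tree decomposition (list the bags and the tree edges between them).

Every bag has size at most 5, so the width is 5 − 1 = 4 and tw(G) ≤ 4. For the lower bound, the 5 vertices {1, 2, 3, 5, 6} are pairwise adjacent, and any tree decomposition puts a clique entirely inside one bag — forcing width ≥ 4. Combining the bounds, tw(G) = 4.

Treewidth 4.
Bags: B1 = {1, 3, 4, 5, 6}  B2 = {1, 2, 3, 5, 6}
Tree: B1–B2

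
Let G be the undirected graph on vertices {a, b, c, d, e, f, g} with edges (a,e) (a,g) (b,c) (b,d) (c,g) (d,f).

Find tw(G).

1

A width-1 tree decomposition is:
Bags: B1 = {a, e}  B2 = {a, g}  B3 = {c, g}  B4 = {b, c}  B5 = {b, d}  B6 = {d, f}
Tree: B1–B2, B2–B3, B3–B4, B4–B5, B5–B6
Every bag has size at most 2, so the width is 2 − 1 = 1 and tw(G) ≤ 1. Any graph with an edge has treewidth ≥ 1, and G has the edge e–a. Combining the bounds, tw(G) = 1.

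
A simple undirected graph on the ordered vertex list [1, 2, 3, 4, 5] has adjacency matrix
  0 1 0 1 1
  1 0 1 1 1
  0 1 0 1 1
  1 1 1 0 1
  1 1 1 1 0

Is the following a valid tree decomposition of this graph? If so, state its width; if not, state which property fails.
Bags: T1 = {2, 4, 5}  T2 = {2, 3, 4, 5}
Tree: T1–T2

No — vertex 1 appears in no bag.

A tree decomposition must satisfy three properties: every vertex lies in some bag; for every edge, both endpoints lie together in some bag; and for every vertex, the bags containing it form a connected subtree. Here vertex 1 appears in no bag, so the decomposition is invalid.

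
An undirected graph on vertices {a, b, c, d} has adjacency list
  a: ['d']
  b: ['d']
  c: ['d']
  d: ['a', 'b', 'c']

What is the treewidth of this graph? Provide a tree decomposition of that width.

Each bag holds 2 vertices, so the decomposition has width 1, which upper-bounds the treewidth. Any graph with an edge has treewidth ≥ 1, and G has the edge d–b. Therefore the treewidth is 1.

Treewidth 1.
One such decomposition:
Bags: B1 = {b, d}  B2 = {a, d}  B3 = {c, d}
Tree: B1–B2, B1–B3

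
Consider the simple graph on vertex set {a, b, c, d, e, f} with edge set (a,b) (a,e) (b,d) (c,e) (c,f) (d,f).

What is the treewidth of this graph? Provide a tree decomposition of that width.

Treewidth 2.
One such decomposition:
Bags: B1 = {a, c, e}  B2 = {a, c, f}  B3 = {a, d, f}  B4 = {a, b, d}
Tree: B1–B2, B2–B3, B3–B4

Every bag has size at most 3, so the width is 3 − 1 = 2 and tw(G) ≤ 2. The edges a–e–c–f–d–b–a form a cycle, so G is not a tree and its treewidth is at least 2. Combining the bounds, tw(G) = 2.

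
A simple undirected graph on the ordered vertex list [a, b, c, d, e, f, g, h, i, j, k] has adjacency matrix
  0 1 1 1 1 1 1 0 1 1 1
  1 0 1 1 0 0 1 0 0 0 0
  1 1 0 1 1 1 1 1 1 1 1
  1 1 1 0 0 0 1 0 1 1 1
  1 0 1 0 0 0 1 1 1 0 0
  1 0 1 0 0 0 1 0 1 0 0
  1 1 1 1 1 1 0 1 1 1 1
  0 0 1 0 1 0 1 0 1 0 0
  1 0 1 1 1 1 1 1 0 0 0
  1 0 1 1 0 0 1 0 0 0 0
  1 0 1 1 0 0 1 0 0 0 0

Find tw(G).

A width-4 tree decomposition is:
Bags: B1 = {a, c, d, g, i}  B2 = {a, c, e, g, i}  B3 = {c, e, g, h, i}  B4 = {a, c, d, g, k}  B5 = {a, b, c, d, g}  B6 = {a, c, d, g, j}  B7 = {a, c, f, g, i}
Tree: B1–B2, B2–B3, B1–B4, B1–B5, B1–B6, B2–B7
Each bag holds 5 vertices, so the decomposition has width 4, which upper-bounds the treewidth. For the lower bound, the 5 vertices {c, e, g, h, i} are pairwise adjacent, and any tree decomposition puts a clique entirely inside one bag — forcing width ≥ 4. The upper and lower bounds meet at 4, so that is the treewidth.

4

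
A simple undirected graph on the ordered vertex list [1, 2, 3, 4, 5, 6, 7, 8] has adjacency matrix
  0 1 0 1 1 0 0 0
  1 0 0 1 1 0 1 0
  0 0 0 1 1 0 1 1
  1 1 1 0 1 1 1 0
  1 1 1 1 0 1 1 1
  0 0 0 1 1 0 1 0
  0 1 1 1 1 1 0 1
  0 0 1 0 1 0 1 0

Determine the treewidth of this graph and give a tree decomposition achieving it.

Treewidth 3.
One such decomposition:
Bags: B1 = {3, 5, 7, 8}  B2 = {3, 4, 5, 7}  B3 = {4, 5, 6, 7}  B4 = {2, 4, 5, 7}  B5 = {1, 2, 4, 5}
Tree: B1–B2, B2–B3, B2–B4, B4–B5

Each bag holds 4 vertices, so the decomposition has width 3, which upper-bounds the treewidth. Conversely, {3, 5, 7, 8} is a clique of size 4, and the vertices of any clique must share a bag in every tree decomposition; so some bag has ≥ 4 vertices and tw(G) ≥ 3. Hence tw(G) = 3 exactly.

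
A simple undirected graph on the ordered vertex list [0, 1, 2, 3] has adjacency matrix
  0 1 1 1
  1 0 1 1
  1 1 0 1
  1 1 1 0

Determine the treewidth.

A width-3 tree decomposition is:
Bags: B1 = {0, 1, 2, 3}
Tree: (single bag)
With just one bag of size 4, the width is 4 − 1 = 3, so tw(G) ≤ 3. For the lower bound, the 4 vertices {0, 1, 2, 3} are pairwise adjacent, and any tree decomposition puts a clique entirely inside one bag — forcing width ≥ 3. Hence tw(G) = 3 exactly.

3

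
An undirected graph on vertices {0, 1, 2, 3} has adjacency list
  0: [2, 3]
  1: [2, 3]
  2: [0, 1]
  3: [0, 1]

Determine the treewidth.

A width-2 tree decomposition is:
Bags: B1 = {1, 2, 3}  B2 = {0, 2, 3}
Tree: B1–B2
Each bag holds 3 vertices, so the decomposition has width 2, which upper-bounds the treewidth. The edges 2–1–3–0–2 form a cycle, so G is not a tree and its treewidth is at least 2. Therefore the treewidth is 2.

2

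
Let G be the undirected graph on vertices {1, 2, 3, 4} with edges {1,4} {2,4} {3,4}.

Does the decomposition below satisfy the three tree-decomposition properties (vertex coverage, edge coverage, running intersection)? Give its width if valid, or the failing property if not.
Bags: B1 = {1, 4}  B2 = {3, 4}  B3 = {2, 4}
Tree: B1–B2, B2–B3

Every vertex of G appears in some bag (union = {1, 2, 3, 4}); every edge is covered by a bag; and for each vertex v the set of bags containing v is connected in the bag tree. The decomposition is therefore valid. The largest bag has 2 vertices, so the width is 1.

Yes; width 1.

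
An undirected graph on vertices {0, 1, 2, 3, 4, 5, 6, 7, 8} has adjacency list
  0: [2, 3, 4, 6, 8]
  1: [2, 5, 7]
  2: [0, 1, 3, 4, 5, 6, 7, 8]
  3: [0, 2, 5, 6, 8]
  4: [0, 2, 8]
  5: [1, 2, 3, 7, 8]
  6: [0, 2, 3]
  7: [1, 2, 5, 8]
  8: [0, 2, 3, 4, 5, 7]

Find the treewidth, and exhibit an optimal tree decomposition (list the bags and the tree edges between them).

The largest bag has 4 vertices, giving width 3; this decomposition certifies tw(G) ≤ 3. For the lower bound, the 4 vertices {0, 2, 3, 8} are pairwise adjacent, and any tree decomposition puts a clique entirely inside one bag — forcing width ≥ 3. The upper and lower bounds meet at 3, so that is the treewidth.

Treewidth 3.
Bags: B1 = {2, 3, 5, 8}  B2 = {2, 5, 7, 8}  B3 = {0, 2, 3, 8}  B4 = {0, 2, 4, 8}  B5 = {0, 2, 3, 6}  B6 = {1, 2, 5, 7}
Tree: B1–B2, B1–B3, B3–B4, B3–B5, B2–B6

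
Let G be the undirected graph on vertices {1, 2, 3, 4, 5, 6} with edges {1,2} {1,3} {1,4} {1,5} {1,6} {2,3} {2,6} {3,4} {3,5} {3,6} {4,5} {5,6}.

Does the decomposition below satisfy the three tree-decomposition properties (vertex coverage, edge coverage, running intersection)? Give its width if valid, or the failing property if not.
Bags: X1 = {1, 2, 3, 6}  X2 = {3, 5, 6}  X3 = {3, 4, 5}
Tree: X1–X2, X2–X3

No — edge (1,5) lies in no bag.

A tree decomposition must satisfy three properties: every vertex lies in some bag; for every edge, both endpoints lie together in some bag; and for every vertex, the bags containing it form a connected subtree. Here edge (1,5) lies in no bag, so the decomposition is invalid.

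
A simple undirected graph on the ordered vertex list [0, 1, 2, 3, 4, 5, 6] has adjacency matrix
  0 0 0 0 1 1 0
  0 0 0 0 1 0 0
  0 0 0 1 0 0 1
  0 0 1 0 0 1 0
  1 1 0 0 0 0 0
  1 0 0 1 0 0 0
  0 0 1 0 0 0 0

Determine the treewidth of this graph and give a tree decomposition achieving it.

Treewidth 1.
One such decomposition:
Bags: B1 = {1, 4}  B2 = {0, 4}  B3 = {0, 5}  B4 = {3, 5}  B5 = {2, 3}  B6 = {2, 6}
Tree: B1–B2, B2–B3, B3–B4, B4–B5, B5–B6

The largest bag has 2 vertices, giving width 1; this decomposition certifies tw(G) ≤ 1. Since G has at least one edge (e.g. 1–4), it is not an edgeless graph, so tw(G) ≥ 1. The upper and lower bounds meet at 1, so that is the treewidth.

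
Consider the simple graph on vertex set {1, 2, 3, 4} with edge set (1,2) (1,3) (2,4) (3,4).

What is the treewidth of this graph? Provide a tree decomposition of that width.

The largest bag has 3 vertices, giving width 2; this decomposition certifies tw(G) ≤ 2. Since 2–1–3–4–2 is a cycle in G, G is not acyclic. Forests are exactly the graphs of treewidth ≤ 1, so tw(G) ≥ 2. The upper and lower bounds meet at 2, so that is the treewidth.

Treewidth 2.
Bags: B1 = {1, 2, 3}  B2 = {2, 3, 4}
Tree: B1–B2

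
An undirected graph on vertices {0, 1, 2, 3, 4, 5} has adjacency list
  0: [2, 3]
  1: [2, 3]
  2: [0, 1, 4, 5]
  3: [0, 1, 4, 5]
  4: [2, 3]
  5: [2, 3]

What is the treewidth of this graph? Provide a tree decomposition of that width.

Treewidth 2.
Bags: B1 = {2, 3, 4}  B2 = {0, 2, 3}  B3 = {1, 2, 3}  B4 = {2, 3, 5}
Tree: B1–B2, B2–B3, B3–B4

The largest bag has 3 vertices, giving width 2; this decomposition certifies tw(G) ≤ 2. The edges 2–4–3–0–2 form a cycle, so G is not a tree and its treewidth is at least 2. Therefore the treewidth is 2.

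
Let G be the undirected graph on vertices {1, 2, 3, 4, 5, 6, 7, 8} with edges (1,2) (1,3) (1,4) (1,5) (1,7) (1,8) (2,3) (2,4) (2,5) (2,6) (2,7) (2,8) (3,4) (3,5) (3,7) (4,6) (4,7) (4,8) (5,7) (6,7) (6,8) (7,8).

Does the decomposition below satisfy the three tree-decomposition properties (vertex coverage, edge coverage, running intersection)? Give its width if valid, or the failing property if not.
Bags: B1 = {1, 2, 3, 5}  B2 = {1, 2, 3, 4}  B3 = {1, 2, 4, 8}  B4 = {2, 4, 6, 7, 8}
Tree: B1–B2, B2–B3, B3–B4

No — edge (5,7) lies in no bag.

A tree decomposition must satisfy three properties: every vertex lies in some bag; for every edge, both endpoints lie together in some bag; and for every vertex, the bags containing it form a connected subtree. Here edge (5,7) lies in no bag, so the decomposition is invalid.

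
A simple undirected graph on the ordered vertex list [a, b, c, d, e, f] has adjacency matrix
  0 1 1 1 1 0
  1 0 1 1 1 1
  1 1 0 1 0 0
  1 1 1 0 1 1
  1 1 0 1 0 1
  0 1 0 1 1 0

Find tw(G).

3

A width-3 tree decomposition is:
Bags: B1 = {a, b, c, d}  B2 = {a, b, d, e}  B3 = {b, d, e, f}
Tree: B1–B2, B2–B3
The largest bag has 4 vertices, giving width 3; this decomposition certifies tw(G) ≤ 3. For the lower bound, the 4 vertices {b, d, e, f} are pairwise adjacent, and any tree decomposition puts a clique entirely inside one bag — forcing width ≥ 3. The upper and lower bounds meet at 3, so that is the treewidth.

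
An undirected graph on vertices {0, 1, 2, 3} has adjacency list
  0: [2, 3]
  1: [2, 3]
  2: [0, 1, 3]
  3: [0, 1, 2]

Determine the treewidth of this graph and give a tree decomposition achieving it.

Treewidth 2.
One such decomposition:
Bags: B1 = {0, 2, 3}  B2 = {1, 2, 3}
Tree: B1–B2

Every bag has size at most 3, so the width is 3 − 1 = 2 and tw(G) ≤ 2. Conversely, {0, 2, 3} is a clique of size 3, and the vertices of any clique must share a bag in every tree decomposition; so some bag has ≥ 3 vertices and tw(G) ≥ 2. Combining the bounds, tw(G) = 2.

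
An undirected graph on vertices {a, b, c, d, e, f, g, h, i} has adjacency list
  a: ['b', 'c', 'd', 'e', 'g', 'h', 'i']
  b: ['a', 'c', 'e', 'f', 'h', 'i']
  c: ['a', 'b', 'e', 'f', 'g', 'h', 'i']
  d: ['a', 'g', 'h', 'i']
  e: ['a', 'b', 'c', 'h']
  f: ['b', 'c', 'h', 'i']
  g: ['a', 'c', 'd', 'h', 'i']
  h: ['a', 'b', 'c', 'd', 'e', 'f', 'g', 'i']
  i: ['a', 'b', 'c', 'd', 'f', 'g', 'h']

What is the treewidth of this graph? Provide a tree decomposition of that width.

Treewidth 4.
One optimal decomposition is:
Bags: B1 = {b, c, f, h, i}  B2 = {a, b, c, h, i}  B3 = {a, c, g, h, i}  B4 = {a, b, c, e, h}  B5 = {a, d, g, h, i}
Tree: B1–B2, B2–B3, B2–B4, B3–B5

The largest bag has 5 vertices, giving width 4; this decomposition certifies tw(G) ≤ 4. On the other hand G contains the 5-clique {a, b, c, e, h}. A clique must lie in a single bag of any decomposition, so no decomposition can have width below 4. Hence tw(G) = 4 exactly.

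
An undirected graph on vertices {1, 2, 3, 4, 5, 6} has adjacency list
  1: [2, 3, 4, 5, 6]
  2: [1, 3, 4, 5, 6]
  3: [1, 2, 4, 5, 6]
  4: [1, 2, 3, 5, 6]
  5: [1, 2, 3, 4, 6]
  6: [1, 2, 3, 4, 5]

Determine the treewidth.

A width-5 tree decomposition is:
Bags: B1 = {1, 2, 3, 4, 5, 6}
Tree: (single bag)
A single bag containing all 6 vertices is trivially a valid decomposition of width 5. Conversely, {1, 2, 3, 4, 5, 6} is a clique of size 6, and the vertices of any clique must share a bag in every tree decomposition; so some bag has ≥ 6 vertices and tw(G) ≥ 5. The upper and lower bounds meet at 5, so that is the treewidth.

5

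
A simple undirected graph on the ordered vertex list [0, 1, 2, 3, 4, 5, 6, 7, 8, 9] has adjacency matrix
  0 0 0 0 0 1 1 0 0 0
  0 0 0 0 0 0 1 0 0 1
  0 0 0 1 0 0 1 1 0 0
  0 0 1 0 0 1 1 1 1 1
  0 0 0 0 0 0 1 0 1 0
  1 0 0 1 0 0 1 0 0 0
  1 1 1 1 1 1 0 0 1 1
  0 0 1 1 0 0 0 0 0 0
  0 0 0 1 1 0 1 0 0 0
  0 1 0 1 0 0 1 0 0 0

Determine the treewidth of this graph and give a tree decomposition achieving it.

Each bag holds 3 vertices, so the decomposition has width 2, which upper-bounds the treewidth. On the other hand G contains the 3-clique {0, 5, 6}. A clique must lie in a single bag of any decomposition, so no decomposition can have width below 2. The upper and lower bounds meet at 2, so that is the treewidth.

Treewidth 2.
Bags: B1 = {3, 6, 9}  B2 = {1, 6, 9}  B3 = {3, 5, 6}  B4 = {3, 6, 8}  B5 = {2, 3, 6}  B6 = {2, 3, 7}  B7 = {4, 6, 8}  B8 = {0, 5, 6}
Tree: B1–B2, B1–B3, B3–B4, B4–B5, B5–B6, B4–B7, B3–B8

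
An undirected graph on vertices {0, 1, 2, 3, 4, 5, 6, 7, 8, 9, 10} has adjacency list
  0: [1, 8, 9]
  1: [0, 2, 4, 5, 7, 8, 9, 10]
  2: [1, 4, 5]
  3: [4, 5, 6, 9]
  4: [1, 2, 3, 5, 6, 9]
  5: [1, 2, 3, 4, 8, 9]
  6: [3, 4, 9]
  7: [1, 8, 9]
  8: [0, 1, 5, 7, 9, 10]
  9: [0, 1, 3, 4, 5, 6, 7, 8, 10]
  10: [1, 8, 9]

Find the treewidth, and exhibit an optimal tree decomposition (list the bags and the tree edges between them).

Every bag has size at most 4, so the width is 4 − 1 = 3 and tw(G) ≤ 3. Conversely, {0, 1, 8, 9} is a clique of size 4, and the vertices of any clique must share a bag in every tree decomposition; so some bag has ≥ 4 vertices and tw(G) ≥ 3. Hence tw(G) = 3 exactly.

Treewidth 3.
One such decomposition:
Bags: B1 = {1, 4, 5, 9}  B2 = {3, 4, 5, 9}  B3 = {1, 5, 8, 9}  B4 = {1, 2, 4, 5}  B5 = {3, 4, 6, 9}  B6 = {0, 1, 8, 9}  B7 = {1, 8, 9, 10}  B8 = {1, 7, 8, 9}
Tree: B1–B2, B1–B3, B1–B4, B2–B5, B3–B6, B3–B7, B3–B8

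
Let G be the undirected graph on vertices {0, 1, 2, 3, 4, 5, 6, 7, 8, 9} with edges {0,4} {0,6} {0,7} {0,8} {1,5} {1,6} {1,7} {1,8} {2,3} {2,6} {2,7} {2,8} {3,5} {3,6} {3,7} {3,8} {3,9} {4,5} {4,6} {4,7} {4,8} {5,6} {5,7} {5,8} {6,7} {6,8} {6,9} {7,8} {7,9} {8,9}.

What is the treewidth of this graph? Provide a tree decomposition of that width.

Every bag has size at most 5, so the width is 5 − 1 = 4 and tw(G) ≤ 4. For the lower bound, the 5 vertices {0, 4, 6, 7, 8} are pairwise adjacent, and any tree decomposition puts a clique entirely inside one bag — forcing width ≥ 4. Combining the bounds, tw(G) = 4.

Treewidth 4.
Bags: B1 = {3, 5, 6, 7, 8}  B2 = {3, 6, 7, 8, 9}  B3 = {2, 3, 6, 7, 8}  B4 = {4, 5, 6, 7, 8}  B5 = {0, 4, 6, 7, 8}  B6 = {1, 5, 6, 7, 8}
Tree: B1–B2, B2–B3, B1–B4, B4–B5, B1–B6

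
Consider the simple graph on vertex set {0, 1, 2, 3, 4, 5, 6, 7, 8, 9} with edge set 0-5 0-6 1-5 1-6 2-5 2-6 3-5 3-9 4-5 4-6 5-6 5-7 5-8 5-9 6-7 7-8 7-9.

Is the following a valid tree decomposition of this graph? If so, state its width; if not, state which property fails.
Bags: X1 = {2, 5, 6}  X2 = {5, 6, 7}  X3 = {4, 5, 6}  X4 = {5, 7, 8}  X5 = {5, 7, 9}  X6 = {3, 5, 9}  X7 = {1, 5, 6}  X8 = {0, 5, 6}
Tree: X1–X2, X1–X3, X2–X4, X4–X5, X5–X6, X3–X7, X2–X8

Checking the three conditions: (i) the bags cover all of {0, 1, 2, 3, 4, 5, 6, 7, 8, 9}; (ii) for each edge, some bag contains both endpoints; (iii) the bags containing any fixed vertex form a subtree. All hold, so the decomposition is valid with width 3 − 1 = 2.

Yes; width 2.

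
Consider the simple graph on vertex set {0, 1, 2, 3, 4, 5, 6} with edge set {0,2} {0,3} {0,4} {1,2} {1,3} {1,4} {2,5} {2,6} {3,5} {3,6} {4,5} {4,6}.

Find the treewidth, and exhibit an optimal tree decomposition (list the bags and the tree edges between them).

The largest bag has 4 vertices, giving width 3; this decomposition certifies tw(G) ≤ 3. For the lower bound: the 4 vertex sets {1,4}, {3,5}, {2}, {6} are disjoint, each induces a connected subgraph, and every pair is joined by at least one edge of G. Contracting each set to a single vertex therefore yields K_{4} as a minor, and since treewidth is minor-monotone, tw(G) ≥ tw(K_{4}) = 3. Hence tw(G) = 3 exactly.

Treewidth 3.
One optimal decomposition is:
Bags: B1 = {1, 2, 3, 4}  B2 = {2, 3, 4, 5}  B3 = {2, 3, 4, 6}  B4 = {0, 2, 3, 4}
Tree: B1–B2, B2–B3, B3–B4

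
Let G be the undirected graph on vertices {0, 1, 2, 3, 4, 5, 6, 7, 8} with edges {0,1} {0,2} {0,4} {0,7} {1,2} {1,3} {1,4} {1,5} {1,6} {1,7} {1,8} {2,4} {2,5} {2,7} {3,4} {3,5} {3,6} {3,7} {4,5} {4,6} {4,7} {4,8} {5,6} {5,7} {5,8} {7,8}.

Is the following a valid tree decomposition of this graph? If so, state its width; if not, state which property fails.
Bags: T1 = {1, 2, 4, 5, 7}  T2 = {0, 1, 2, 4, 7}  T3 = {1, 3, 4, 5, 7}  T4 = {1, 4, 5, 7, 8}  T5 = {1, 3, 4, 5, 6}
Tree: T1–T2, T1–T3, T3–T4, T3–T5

Yes; width 4.

Vertex coverage: the bags together contain {0, 1, 2, 3, 4, 5, 6, 7, 8}, the full vertex set. Edge coverage: each edge of G has both endpoints in at least one bag. Running intersection: for every vertex, the bags containing it form a connected subtree. All three properties hold, so this is a valid tree decomposition of width max|bag| − 1 = 4, and hence tw(G) ≤ 4.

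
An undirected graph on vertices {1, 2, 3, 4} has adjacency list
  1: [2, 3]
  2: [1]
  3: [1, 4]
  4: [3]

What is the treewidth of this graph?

A width-1 tree decomposition is:
Bags: B1 = {3, 4}  B2 = {1, 3}  B3 = {1, 2}
Tree: B1–B2, B2–B3
Each bag holds 2 vertices, so the decomposition has width 1, which upper-bounds the treewidth. Since G has at least one edge (e.g. 4–3), it is not an edgeless graph, so tw(G) ≥ 1. The upper and lower bounds meet at 1, so that is the treewidth.

1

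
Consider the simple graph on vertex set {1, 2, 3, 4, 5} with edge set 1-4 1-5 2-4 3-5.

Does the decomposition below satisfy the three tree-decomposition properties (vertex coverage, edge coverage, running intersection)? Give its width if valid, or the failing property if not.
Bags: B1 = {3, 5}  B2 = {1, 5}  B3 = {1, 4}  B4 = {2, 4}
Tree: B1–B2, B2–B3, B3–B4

Checking the three conditions: (i) the bags cover all of {1, 2, 3, 4, 5}; (ii) for each edge, some bag contains both endpoints; (iii) the bags containing any fixed vertex form a subtree. All hold, so the decomposition is valid with width 2 − 1 = 1.

Yes; width 1.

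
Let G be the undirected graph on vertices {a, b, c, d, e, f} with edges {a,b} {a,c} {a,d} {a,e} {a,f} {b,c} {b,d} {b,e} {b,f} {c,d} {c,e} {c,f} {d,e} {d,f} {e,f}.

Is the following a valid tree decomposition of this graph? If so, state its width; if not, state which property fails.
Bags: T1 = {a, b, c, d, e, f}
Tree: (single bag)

Every vertex of G appears in some bag (union = {a, b, c, d, e, f}); every edge is covered by a bag; and for each vertex v the set of bags containing v is connected in the bag tree. The decomposition is therefore valid. The largest bag has 6 vertices, so the width is 5.

Yes; width 5.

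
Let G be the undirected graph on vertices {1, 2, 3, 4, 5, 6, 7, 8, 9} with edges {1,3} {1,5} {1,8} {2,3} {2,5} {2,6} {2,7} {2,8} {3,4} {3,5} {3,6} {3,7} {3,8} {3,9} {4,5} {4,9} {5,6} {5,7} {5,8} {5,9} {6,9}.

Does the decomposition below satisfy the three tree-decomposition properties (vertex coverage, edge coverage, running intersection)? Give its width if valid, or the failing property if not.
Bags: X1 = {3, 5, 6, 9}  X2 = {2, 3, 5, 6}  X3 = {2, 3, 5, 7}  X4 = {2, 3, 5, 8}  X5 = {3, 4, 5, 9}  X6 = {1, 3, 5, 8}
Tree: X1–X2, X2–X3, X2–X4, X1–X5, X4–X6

Yes; width 3.

Vertex coverage: the bags together contain {1, 2, 3, 4, 5, 6, 7, 8, 9}, the full vertex set. Edge coverage: each edge of G has both endpoints in at least one bag. Running intersection: for every vertex, the bags containing it form a connected subtree. All three properties hold, so this is a valid tree decomposition of width max|bag| − 1 = 3, and hence tw(G) ≤ 3.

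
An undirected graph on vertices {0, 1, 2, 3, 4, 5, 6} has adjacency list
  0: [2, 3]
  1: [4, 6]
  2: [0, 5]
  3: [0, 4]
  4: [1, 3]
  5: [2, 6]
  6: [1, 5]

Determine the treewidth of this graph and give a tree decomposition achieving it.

Every bag has size at most 3, so the width is 3 − 1 = 2 and tw(G) ≤ 2. The edges 1–6–5–2–0–3–4–1 form a cycle, so G is not a tree and its treewidth is at least 2. Combining the bounds, tw(G) = 2.

Treewidth 2.
One optimal decomposition is:
Bags: B1 = {1, 5, 6}  B2 = {1, 2, 5}  B3 = {0, 1, 2}  B4 = {0, 1, 3}  B5 = {1, 3, 4}
Tree: B1–B2, B2–B3, B3–B4, B4–B5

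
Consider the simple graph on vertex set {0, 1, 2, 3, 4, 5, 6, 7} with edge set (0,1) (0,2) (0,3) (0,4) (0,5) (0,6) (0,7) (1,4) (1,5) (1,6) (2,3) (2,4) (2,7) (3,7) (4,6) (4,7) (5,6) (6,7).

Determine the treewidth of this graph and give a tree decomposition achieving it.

Treewidth 3.
One optimal decomposition is:
Bags: B1 = {0, 4, 6, 7}  B2 = {0, 2, 4, 7}  B3 = {0, 2, 3, 7}  B4 = {0, 1, 4, 6}  B5 = {0, 1, 5, 6}
Tree: B1–B2, B2–B3, B1–B4, B4–B5

Every bag has size at most 4, so the width is 4 − 1 = 3 and tw(G) ≤ 3. For the lower bound, the 4 vertices {0, 2, 3, 7} are pairwise adjacent, and any tree decomposition puts a clique entirely inside one bag — forcing width ≥ 3. Hence tw(G) = 3 exactly.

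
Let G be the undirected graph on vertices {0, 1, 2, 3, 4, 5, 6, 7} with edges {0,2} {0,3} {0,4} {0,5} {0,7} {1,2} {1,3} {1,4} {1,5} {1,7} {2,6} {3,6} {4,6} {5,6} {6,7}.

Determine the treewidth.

A width-3 tree decomposition is:
Bags: B1 = {0, 1, 5, 6}  B2 = {0, 1, 4, 6}  B3 = {0, 1, 6, 7}  B4 = {0, 1, 3, 6}  B5 = {0, 1, 2, 6}
Tree: B1–B2, B2–B3, B3–B4, B4–B5
Each bag holds 4 vertices, so the decomposition has width 3, which upper-bounds the treewidth. For the lower bound: the 4 vertex sets {1,5}, {0,4}, {6}, {7} are disjoint, each induces a connected subgraph, and every pair is joined by at least one edge of G. Contracting each set to a single vertex therefore yields K_{4} as a minor, and since treewidth is minor-monotone, tw(G) ≥ tw(K_{4}) = 3. Therefore the treewidth is 3.

3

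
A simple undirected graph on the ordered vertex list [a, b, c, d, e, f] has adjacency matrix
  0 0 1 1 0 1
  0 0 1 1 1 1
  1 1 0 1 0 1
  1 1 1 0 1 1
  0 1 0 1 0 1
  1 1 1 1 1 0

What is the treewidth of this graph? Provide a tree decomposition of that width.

Treewidth 3.
One optimal decomposition is:
Bags: B1 = {a, c, d, f}  B2 = {b, c, d, f}  B3 = {b, d, e, f}
Tree: B1–B2, B2–B3

The largest bag has 4 vertices, giving width 3; this decomposition certifies tw(G) ≤ 3. For the lower bound, the 4 vertices {b, d, e, f} are pairwise adjacent, and any tree decomposition puts a clique entirely inside one bag — forcing width ≥ 3. Therefore the treewidth is 3.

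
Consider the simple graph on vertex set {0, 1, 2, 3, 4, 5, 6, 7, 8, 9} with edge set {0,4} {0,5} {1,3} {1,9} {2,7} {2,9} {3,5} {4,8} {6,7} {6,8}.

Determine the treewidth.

A width-2 tree decomposition is:
Bags: B1 = {0, 4, 8}  B2 = {0, 6, 8}  B3 = {0, 6, 7}  B4 = {0, 2, 7}  B5 = {0, 2, 9}  B6 = {0, 1, 9}  B7 = {0, 1, 3}  B8 = {0, 3, 5}
Tree: B1–B2, B2–B3, B3–B4, B4–B5, B5–B6, B6–B7, B7–B8
Every bag has size at most 3, so the width is 3 − 1 = 2 and tw(G) ≤ 2. The edges 0–4–8–6–7–2–9–1–3–5–0 form a cycle, so G is not a tree and its treewidth is at least 2. Therefore the treewidth is 2.

2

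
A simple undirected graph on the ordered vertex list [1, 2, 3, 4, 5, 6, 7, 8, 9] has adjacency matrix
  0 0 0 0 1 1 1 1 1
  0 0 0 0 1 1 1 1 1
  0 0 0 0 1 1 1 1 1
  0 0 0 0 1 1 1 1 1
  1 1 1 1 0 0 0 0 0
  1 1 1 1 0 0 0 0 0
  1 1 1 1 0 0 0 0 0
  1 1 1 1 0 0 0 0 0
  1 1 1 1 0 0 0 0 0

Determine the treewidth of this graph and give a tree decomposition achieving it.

Treewidth 4.
Bags: B1 = {1, 2, 3, 4, 8}  B2 = {1, 2, 3, 4, 9}  B3 = {1, 2, 3, 4, 6}  B4 = {1, 2, 3, 4, 7}  B5 = {1, 2, 3, 4, 5}
Tree: B1–B2, B2–B3, B3–B4, B4–B5

Each bag holds 5 vertices, so the decomposition has width 4, which upper-bounds the treewidth. For the lower bound: the 5 vertex sets {2,8}, {1,9}, {3,6}, {4}, {7} are disjoint, each induces a connected subgraph, and every pair is joined by at least one edge of G. Contracting each set to a single vertex therefore yields K_{5} as a minor, and since treewidth is minor-monotone, tw(G) ≥ tw(K_{5}) = 4. Therefore the treewidth is 4.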